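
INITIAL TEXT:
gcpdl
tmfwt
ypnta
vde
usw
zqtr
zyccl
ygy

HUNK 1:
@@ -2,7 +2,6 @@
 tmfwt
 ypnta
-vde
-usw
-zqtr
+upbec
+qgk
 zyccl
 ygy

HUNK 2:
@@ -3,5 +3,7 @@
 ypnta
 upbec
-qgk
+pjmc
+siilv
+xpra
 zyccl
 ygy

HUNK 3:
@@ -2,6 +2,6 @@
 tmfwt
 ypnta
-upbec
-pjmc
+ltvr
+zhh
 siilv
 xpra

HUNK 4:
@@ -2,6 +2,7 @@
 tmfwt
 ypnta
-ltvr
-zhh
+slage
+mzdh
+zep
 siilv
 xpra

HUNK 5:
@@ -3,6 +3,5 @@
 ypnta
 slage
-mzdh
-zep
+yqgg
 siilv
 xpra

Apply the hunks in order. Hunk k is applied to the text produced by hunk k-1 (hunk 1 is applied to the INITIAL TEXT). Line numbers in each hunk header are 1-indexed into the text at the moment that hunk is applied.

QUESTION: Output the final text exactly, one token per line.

Answer: gcpdl
tmfwt
ypnta
slage
yqgg
siilv
xpra
zyccl
ygy

Derivation:
Hunk 1: at line 2 remove [vde,usw,zqtr] add [upbec,qgk] -> 7 lines: gcpdl tmfwt ypnta upbec qgk zyccl ygy
Hunk 2: at line 3 remove [qgk] add [pjmc,siilv,xpra] -> 9 lines: gcpdl tmfwt ypnta upbec pjmc siilv xpra zyccl ygy
Hunk 3: at line 2 remove [upbec,pjmc] add [ltvr,zhh] -> 9 lines: gcpdl tmfwt ypnta ltvr zhh siilv xpra zyccl ygy
Hunk 4: at line 2 remove [ltvr,zhh] add [slage,mzdh,zep] -> 10 lines: gcpdl tmfwt ypnta slage mzdh zep siilv xpra zyccl ygy
Hunk 5: at line 3 remove [mzdh,zep] add [yqgg] -> 9 lines: gcpdl tmfwt ypnta slage yqgg siilv xpra zyccl ygy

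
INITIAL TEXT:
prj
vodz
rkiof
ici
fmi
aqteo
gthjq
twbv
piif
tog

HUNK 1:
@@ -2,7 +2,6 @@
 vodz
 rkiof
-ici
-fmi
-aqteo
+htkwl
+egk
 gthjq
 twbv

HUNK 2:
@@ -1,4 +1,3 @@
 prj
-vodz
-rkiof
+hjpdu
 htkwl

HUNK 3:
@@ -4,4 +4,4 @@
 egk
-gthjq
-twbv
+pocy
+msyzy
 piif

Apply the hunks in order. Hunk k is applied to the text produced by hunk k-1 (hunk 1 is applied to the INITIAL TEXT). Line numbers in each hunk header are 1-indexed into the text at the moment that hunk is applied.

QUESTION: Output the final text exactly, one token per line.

Answer: prj
hjpdu
htkwl
egk
pocy
msyzy
piif
tog

Derivation:
Hunk 1: at line 2 remove [ici,fmi,aqteo] add [htkwl,egk] -> 9 lines: prj vodz rkiof htkwl egk gthjq twbv piif tog
Hunk 2: at line 1 remove [vodz,rkiof] add [hjpdu] -> 8 lines: prj hjpdu htkwl egk gthjq twbv piif tog
Hunk 3: at line 4 remove [gthjq,twbv] add [pocy,msyzy] -> 8 lines: prj hjpdu htkwl egk pocy msyzy piif tog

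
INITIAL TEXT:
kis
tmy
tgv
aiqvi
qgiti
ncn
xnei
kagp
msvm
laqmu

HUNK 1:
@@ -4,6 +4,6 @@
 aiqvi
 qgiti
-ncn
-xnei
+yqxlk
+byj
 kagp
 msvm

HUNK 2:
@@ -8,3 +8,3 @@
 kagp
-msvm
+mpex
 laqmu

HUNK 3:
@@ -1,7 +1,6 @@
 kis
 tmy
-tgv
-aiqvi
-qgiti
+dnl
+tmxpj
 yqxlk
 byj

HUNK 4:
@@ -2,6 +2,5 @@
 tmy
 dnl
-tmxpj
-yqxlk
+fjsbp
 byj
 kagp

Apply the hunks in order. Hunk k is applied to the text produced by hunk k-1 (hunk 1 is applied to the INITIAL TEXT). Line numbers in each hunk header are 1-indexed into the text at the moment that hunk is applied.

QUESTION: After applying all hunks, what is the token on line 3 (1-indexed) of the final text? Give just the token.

Hunk 1: at line 4 remove [ncn,xnei] add [yqxlk,byj] -> 10 lines: kis tmy tgv aiqvi qgiti yqxlk byj kagp msvm laqmu
Hunk 2: at line 8 remove [msvm] add [mpex] -> 10 lines: kis tmy tgv aiqvi qgiti yqxlk byj kagp mpex laqmu
Hunk 3: at line 1 remove [tgv,aiqvi,qgiti] add [dnl,tmxpj] -> 9 lines: kis tmy dnl tmxpj yqxlk byj kagp mpex laqmu
Hunk 4: at line 2 remove [tmxpj,yqxlk] add [fjsbp] -> 8 lines: kis tmy dnl fjsbp byj kagp mpex laqmu
Final line 3: dnl

Answer: dnl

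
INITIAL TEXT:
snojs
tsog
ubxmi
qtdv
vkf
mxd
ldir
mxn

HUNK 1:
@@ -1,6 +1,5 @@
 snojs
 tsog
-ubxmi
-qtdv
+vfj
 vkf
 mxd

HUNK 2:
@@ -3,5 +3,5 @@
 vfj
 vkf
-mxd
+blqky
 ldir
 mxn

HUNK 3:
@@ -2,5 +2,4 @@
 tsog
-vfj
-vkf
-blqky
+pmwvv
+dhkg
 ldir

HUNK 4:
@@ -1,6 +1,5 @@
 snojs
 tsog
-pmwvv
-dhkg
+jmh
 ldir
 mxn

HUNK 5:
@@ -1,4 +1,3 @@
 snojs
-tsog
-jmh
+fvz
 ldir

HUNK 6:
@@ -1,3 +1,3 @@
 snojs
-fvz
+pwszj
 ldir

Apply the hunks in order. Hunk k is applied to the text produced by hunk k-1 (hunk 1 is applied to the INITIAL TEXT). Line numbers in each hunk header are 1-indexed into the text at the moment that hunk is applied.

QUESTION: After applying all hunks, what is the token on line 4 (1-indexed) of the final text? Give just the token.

Answer: mxn

Derivation:
Hunk 1: at line 1 remove [ubxmi,qtdv] add [vfj] -> 7 lines: snojs tsog vfj vkf mxd ldir mxn
Hunk 2: at line 3 remove [mxd] add [blqky] -> 7 lines: snojs tsog vfj vkf blqky ldir mxn
Hunk 3: at line 2 remove [vfj,vkf,blqky] add [pmwvv,dhkg] -> 6 lines: snojs tsog pmwvv dhkg ldir mxn
Hunk 4: at line 1 remove [pmwvv,dhkg] add [jmh] -> 5 lines: snojs tsog jmh ldir mxn
Hunk 5: at line 1 remove [tsog,jmh] add [fvz] -> 4 lines: snojs fvz ldir mxn
Hunk 6: at line 1 remove [fvz] add [pwszj] -> 4 lines: snojs pwszj ldir mxn
Final line 4: mxn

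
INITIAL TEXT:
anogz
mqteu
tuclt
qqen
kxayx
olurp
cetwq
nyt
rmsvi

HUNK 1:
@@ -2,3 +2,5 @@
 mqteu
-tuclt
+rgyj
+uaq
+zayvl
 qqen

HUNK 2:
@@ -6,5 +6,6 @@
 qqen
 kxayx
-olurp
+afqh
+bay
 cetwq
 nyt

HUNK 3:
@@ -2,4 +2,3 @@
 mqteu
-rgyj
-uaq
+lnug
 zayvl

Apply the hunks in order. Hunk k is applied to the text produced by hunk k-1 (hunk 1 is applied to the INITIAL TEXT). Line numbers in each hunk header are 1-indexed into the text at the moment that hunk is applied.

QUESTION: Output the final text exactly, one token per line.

Hunk 1: at line 2 remove [tuclt] add [rgyj,uaq,zayvl] -> 11 lines: anogz mqteu rgyj uaq zayvl qqen kxayx olurp cetwq nyt rmsvi
Hunk 2: at line 6 remove [olurp] add [afqh,bay] -> 12 lines: anogz mqteu rgyj uaq zayvl qqen kxayx afqh bay cetwq nyt rmsvi
Hunk 3: at line 2 remove [rgyj,uaq] add [lnug] -> 11 lines: anogz mqteu lnug zayvl qqen kxayx afqh bay cetwq nyt rmsvi

Answer: anogz
mqteu
lnug
zayvl
qqen
kxayx
afqh
bay
cetwq
nyt
rmsvi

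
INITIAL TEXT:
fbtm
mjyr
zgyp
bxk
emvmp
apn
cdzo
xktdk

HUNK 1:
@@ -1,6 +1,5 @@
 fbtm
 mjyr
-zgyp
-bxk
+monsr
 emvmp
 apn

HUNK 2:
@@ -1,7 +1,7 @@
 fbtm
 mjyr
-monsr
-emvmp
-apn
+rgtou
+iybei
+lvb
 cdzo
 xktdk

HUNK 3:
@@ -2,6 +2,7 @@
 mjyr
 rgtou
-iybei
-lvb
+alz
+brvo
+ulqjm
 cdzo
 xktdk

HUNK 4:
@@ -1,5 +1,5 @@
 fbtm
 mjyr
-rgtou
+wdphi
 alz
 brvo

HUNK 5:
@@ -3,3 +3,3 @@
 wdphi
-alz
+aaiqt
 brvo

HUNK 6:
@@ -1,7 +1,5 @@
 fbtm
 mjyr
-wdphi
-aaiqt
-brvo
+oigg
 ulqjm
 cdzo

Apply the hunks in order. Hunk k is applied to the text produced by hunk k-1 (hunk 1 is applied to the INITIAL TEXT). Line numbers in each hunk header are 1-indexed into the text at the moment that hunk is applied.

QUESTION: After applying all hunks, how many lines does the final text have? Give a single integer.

Hunk 1: at line 1 remove [zgyp,bxk] add [monsr] -> 7 lines: fbtm mjyr monsr emvmp apn cdzo xktdk
Hunk 2: at line 1 remove [monsr,emvmp,apn] add [rgtou,iybei,lvb] -> 7 lines: fbtm mjyr rgtou iybei lvb cdzo xktdk
Hunk 3: at line 2 remove [iybei,lvb] add [alz,brvo,ulqjm] -> 8 lines: fbtm mjyr rgtou alz brvo ulqjm cdzo xktdk
Hunk 4: at line 1 remove [rgtou] add [wdphi] -> 8 lines: fbtm mjyr wdphi alz brvo ulqjm cdzo xktdk
Hunk 5: at line 3 remove [alz] add [aaiqt] -> 8 lines: fbtm mjyr wdphi aaiqt brvo ulqjm cdzo xktdk
Hunk 6: at line 1 remove [wdphi,aaiqt,brvo] add [oigg] -> 6 lines: fbtm mjyr oigg ulqjm cdzo xktdk
Final line count: 6

Answer: 6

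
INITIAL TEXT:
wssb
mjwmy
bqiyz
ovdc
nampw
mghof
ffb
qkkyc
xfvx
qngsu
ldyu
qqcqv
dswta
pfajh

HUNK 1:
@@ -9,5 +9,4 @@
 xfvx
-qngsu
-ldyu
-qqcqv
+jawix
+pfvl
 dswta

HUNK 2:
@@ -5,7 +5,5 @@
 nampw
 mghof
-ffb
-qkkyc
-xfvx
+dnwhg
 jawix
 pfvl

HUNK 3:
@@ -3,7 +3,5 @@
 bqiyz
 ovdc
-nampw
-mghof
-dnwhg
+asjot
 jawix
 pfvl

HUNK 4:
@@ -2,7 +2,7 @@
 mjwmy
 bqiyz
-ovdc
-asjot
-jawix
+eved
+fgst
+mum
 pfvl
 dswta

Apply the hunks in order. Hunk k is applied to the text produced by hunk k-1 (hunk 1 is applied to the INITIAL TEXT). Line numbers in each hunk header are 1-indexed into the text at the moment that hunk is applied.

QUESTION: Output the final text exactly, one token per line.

Answer: wssb
mjwmy
bqiyz
eved
fgst
mum
pfvl
dswta
pfajh

Derivation:
Hunk 1: at line 9 remove [qngsu,ldyu,qqcqv] add [jawix,pfvl] -> 13 lines: wssb mjwmy bqiyz ovdc nampw mghof ffb qkkyc xfvx jawix pfvl dswta pfajh
Hunk 2: at line 5 remove [ffb,qkkyc,xfvx] add [dnwhg] -> 11 lines: wssb mjwmy bqiyz ovdc nampw mghof dnwhg jawix pfvl dswta pfajh
Hunk 3: at line 3 remove [nampw,mghof,dnwhg] add [asjot] -> 9 lines: wssb mjwmy bqiyz ovdc asjot jawix pfvl dswta pfajh
Hunk 4: at line 2 remove [ovdc,asjot,jawix] add [eved,fgst,mum] -> 9 lines: wssb mjwmy bqiyz eved fgst mum pfvl dswta pfajh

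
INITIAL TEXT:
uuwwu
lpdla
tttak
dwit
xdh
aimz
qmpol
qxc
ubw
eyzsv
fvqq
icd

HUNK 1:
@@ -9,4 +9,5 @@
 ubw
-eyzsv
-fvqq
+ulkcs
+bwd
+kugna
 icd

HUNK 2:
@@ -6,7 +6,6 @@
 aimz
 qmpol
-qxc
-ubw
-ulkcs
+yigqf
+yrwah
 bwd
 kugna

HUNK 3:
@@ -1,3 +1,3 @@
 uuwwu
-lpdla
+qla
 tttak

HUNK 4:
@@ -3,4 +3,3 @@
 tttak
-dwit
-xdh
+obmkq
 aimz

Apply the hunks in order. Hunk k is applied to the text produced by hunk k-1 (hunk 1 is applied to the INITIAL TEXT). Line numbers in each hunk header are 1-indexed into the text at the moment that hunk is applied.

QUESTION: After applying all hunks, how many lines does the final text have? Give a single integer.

Answer: 11

Derivation:
Hunk 1: at line 9 remove [eyzsv,fvqq] add [ulkcs,bwd,kugna] -> 13 lines: uuwwu lpdla tttak dwit xdh aimz qmpol qxc ubw ulkcs bwd kugna icd
Hunk 2: at line 6 remove [qxc,ubw,ulkcs] add [yigqf,yrwah] -> 12 lines: uuwwu lpdla tttak dwit xdh aimz qmpol yigqf yrwah bwd kugna icd
Hunk 3: at line 1 remove [lpdla] add [qla] -> 12 lines: uuwwu qla tttak dwit xdh aimz qmpol yigqf yrwah bwd kugna icd
Hunk 4: at line 3 remove [dwit,xdh] add [obmkq] -> 11 lines: uuwwu qla tttak obmkq aimz qmpol yigqf yrwah bwd kugna icd
Final line count: 11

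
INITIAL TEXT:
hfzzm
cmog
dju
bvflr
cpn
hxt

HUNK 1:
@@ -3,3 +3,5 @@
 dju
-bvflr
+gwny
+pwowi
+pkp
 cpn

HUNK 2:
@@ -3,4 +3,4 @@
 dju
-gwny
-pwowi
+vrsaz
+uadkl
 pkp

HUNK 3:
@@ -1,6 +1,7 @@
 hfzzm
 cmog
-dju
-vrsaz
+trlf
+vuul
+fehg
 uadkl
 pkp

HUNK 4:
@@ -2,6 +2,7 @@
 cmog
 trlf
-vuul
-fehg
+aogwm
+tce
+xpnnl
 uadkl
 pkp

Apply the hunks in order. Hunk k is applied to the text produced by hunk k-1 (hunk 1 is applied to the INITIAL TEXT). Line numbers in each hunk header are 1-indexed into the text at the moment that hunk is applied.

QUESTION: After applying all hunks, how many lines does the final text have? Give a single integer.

Answer: 10

Derivation:
Hunk 1: at line 3 remove [bvflr] add [gwny,pwowi,pkp] -> 8 lines: hfzzm cmog dju gwny pwowi pkp cpn hxt
Hunk 2: at line 3 remove [gwny,pwowi] add [vrsaz,uadkl] -> 8 lines: hfzzm cmog dju vrsaz uadkl pkp cpn hxt
Hunk 3: at line 1 remove [dju,vrsaz] add [trlf,vuul,fehg] -> 9 lines: hfzzm cmog trlf vuul fehg uadkl pkp cpn hxt
Hunk 4: at line 2 remove [vuul,fehg] add [aogwm,tce,xpnnl] -> 10 lines: hfzzm cmog trlf aogwm tce xpnnl uadkl pkp cpn hxt
Final line count: 10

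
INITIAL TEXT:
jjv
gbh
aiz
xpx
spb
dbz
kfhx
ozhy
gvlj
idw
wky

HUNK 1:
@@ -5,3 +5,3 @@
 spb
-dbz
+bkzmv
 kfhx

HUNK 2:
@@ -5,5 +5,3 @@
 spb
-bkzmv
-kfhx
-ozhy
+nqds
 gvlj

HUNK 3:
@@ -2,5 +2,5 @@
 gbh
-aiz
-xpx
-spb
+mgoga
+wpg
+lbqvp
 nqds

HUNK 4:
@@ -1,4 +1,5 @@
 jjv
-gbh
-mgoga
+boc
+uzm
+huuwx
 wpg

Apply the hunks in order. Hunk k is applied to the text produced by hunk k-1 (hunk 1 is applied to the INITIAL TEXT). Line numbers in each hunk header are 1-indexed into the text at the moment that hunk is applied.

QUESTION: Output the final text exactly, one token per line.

Hunk 1: at line 5 remove [dbz] add [bkzmv] -> 11 lines: jjv gbh aiz xpx spb bkzmv kfhx ozhy gvlj idw wky
Hunk 2: at line 5 remove [bkzmv,kfhx,ozhy] add [nqds] -> 9 lines: jjv gbh aiz xpx spb nqds gvlj idw wky
Hunk 3: at line 2 remove [aiz,xpx,spb] add [mgoga,wpg,lbqvp] -> 9 lines: jjv gbh mgoga wpg lbqvp nqds gvlj idw wky
Hunk 4: at line 1 remove [gbh,mgoga] add [boc,uzm,huuwx] -> 10 lines: jjv boc uzm huuwx wpg lbqvp nqds gvlj idw wky

Answer: jjv
boc
uzm
huuwx
wpg
lbqvp
nqds
gvlj
idw
wky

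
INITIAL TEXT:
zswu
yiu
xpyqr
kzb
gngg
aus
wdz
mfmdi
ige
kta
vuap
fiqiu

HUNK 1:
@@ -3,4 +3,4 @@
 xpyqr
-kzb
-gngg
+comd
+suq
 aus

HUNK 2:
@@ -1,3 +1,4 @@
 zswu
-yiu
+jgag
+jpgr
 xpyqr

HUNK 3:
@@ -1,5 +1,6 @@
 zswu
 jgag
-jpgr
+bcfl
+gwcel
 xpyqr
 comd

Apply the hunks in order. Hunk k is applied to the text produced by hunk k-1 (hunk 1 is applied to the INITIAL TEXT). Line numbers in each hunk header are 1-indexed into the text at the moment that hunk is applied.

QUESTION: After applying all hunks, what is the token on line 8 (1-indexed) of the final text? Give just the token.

Hunk 1: at line 3 remove [kzb,gngg] add [comd,suq] -> 12 lines: zswu yiu xpyqr comd suq aus wdz mfmdi ige kta vuap fiqiu
Hunk 2: at line 1 remove [yiu] add [jgag,jpgr] -> 13 lines: zswu jgag jpgr xpyqr comd suq aus wdz mfmdi ige kta vuap fiqiu
Hunk 3: at line 1 remove [jpgr] add [bcfl,gwcel] -> 14 lines: zswu jgag bcfl gwcel xpyqr comd suq aus wdz mfmdi ige kta vuap fiqiu
Final line 8: aus

Answer: aus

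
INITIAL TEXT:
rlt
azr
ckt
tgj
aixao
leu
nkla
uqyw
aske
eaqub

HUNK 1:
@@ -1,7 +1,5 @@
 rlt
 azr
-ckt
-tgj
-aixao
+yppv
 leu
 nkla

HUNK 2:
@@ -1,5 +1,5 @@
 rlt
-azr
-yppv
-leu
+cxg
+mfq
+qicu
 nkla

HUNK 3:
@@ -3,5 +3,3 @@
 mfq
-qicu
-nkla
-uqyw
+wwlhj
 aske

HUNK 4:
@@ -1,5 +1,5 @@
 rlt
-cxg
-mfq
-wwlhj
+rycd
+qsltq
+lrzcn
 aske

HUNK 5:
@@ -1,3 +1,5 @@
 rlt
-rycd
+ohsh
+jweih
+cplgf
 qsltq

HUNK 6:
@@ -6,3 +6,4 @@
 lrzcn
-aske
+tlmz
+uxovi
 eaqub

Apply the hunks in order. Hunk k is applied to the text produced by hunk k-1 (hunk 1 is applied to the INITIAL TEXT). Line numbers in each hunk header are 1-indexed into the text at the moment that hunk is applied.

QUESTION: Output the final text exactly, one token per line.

Answer: rlt
ohsh
jweih
cplgf
qsltq
lrzcn
tlmz
uxovi
eaqub

Derivation:
Hunk 1: at line 1 remove [ckt,tgj,aixao] add [yppv] -> 8 lines: rlt azr yppv leu nkla uqyw aske eaqub
Hunk 2: at line 1 remove [azr,yppv,leu] add [cxg,mfq,qicu] -> 8 lines: rlt cxg mfq qicu nkla uqyw aske eaqub
Hunk 3: at line 3 remove [qicu,nkla,uqyw] add [wwlhj] -> 6 lines: rlt cxg mfq wwlhj aske eaqub
Hunk 4: at line 1 remove [cxg,mfq,wwlhj] add [rycd,qsltq,lrzcn] -> 6 lines: rlt rycd qsltq lrzcn aske eaqub
Hunk 5: at line 1 remove [rycd] add [ohsh,jweih,cplgf] -> 8 lines: rlt ohsh jweih cplgf qsltq lrzcn aske eaqub
Hunk 6: at line 6 remove [aske] add [tlmz,uxovi] -> 9 lines: rlt ohsh jweih cplgf qsltq lrzcn tlmz uxovi eaqub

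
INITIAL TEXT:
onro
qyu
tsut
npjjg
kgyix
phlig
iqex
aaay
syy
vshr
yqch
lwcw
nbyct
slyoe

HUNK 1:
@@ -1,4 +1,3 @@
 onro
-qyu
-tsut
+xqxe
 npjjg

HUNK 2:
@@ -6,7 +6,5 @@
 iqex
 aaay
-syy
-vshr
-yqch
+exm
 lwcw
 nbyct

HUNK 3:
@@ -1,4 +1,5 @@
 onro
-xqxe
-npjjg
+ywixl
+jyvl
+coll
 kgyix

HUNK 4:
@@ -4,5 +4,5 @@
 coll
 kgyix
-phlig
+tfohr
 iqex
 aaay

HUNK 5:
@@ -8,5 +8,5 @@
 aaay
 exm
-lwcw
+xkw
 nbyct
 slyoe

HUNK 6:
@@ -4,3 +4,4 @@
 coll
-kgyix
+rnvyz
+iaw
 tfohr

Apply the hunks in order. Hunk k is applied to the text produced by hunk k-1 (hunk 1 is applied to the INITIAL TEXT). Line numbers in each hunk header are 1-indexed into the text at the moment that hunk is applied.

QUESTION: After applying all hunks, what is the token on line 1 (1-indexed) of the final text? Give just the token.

Hunk 1: at line 1 remove [qyu,tsut] add [xqxe] -> 13 lines: onro xqxe npjjg kgyix phlig iqex aaay syy vshr yqch lwcw nbyct slyoe
Hunk 2: at line 6 remove [syy,vshr,yqch] add [exm] -> 11 lines: onro xqxe npjjg kgyix phlig iqex aaay exm lwcw nbyct slyoe
Hunk 3: at line 1 remove [xqxe,npjjg] add [ywixl,jyvl,coll] -> 12 lines: onro ywixl jyvl coll kgyix phlig iqex aaay exm lwcw nbyct slyoe
Hunk 4: at line 4 remove [phlig] add [tfohr] -> 12 lines: onro ywixl jyvl coll kgyix tfohr iqex aaay exm lwcw nbyct slyoe
Hunk 5: at line 8 remove [lwcw] add [xkw] -> 12 lines: onro ywixl jyvl coll kgyix tfohr iqex aaay exm xkw nbyct slyoe
Hunk 6: at line 4 remove [kgyix] add [rnvyz,iaw] -> 13 lines: onro ywixl jyvl coll rnvyz iaw tfohr iqex aaay exm xkw nbyct slyoe
Final line 1: onro

Answer: onro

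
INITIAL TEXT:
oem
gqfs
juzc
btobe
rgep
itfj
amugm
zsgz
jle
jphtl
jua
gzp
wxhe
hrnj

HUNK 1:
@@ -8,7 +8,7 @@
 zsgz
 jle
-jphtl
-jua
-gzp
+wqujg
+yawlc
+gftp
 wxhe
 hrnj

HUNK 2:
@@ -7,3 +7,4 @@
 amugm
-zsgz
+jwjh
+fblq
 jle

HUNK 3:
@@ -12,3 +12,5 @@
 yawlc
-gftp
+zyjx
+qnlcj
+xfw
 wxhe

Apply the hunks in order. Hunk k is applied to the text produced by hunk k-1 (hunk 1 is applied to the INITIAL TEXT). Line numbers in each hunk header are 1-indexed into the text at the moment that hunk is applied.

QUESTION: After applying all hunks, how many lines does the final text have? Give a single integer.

Hunk 1: at line 8 remove [jphtl,jua,gzp] add [wqujg,yawlc,gftp] -> 14 lines: oem gqfs juzc btobe rgep itfj amugm zsgz jle wqujg yawlc gftp wxhe hrnj
Hunk 2: at line 7 remove [zsgz] add [jwjh,fblq] -> 15 lines: oem gqfs juzc btobe rgep itfj amugm jwjh fblq jle wqujg yawlc gftp wxhe hrnj
Hunk 3: at line 12 remove [gftp] add [zyjx,qnlcj,xfw] -> 17 lines: oem gqfs juzc btobe rgep itfj amugm jwjh fblq jle wqujg yawlc zyjx qnlcj xfw wxhe hrnj
Final line count: 17

Answer: 17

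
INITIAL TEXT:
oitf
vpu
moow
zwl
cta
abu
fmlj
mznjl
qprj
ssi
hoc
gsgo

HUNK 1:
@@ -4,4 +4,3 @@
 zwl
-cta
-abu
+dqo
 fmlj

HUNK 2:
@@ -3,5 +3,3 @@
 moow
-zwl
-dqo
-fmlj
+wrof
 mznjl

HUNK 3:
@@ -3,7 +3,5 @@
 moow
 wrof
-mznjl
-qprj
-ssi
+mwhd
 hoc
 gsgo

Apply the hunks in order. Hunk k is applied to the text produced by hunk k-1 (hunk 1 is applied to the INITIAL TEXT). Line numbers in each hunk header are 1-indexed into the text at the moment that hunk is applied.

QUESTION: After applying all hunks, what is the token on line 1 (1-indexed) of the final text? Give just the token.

Hunk 1: at line 4 remove [cta,abu] add [dqo] -> 11 lines: oitf vpu moow zwl dqo fmlj mznjl qprj ssi hoc gsgo
Hunk 2: at line 3 remove [zwl,dqo,fmlj] add [wrof] -> 9 lines: oitf vpu moow wrof mznjl qprj ssi hoc gsgo
Hunk 3: at line 3 remove [mznjl,qprj,ssi] add [mwhd] -> 7 lines: oitf vpu moow wrof mwhd hoc gsgo
Final line 1: oitf

Answer: oitf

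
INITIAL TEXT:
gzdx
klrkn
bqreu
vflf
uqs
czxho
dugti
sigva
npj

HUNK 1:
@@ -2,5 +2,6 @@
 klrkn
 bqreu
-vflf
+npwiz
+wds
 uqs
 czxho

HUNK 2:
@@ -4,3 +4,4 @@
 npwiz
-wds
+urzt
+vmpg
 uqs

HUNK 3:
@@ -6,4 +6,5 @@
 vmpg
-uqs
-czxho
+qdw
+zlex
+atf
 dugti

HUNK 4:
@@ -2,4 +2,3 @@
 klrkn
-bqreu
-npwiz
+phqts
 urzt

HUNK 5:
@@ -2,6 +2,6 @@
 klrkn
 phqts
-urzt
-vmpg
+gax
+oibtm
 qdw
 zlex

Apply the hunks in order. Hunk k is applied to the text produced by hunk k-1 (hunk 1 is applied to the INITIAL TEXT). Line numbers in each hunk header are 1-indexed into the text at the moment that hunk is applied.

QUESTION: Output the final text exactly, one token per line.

Hunk 1: at line 2 remove [vflf] add [npwiz,wds] -> 10 lines: gzdx klrkn bqreu npwiz wds uqs czxho dugti sigva npj
Hunk 2: at line 4 remove [wds] add [urzt,vmpg] -> 11 lines: gzdx klrkn bqreu npwiz urzt vmpg uqs czxho dugti sigva npj
Hunk 3: at line 6 remove [uqs,czxho] add [qdw,zlex,atf] -> 12 lines: gzdx klrkn bqreu npwiz urzt vmpg qdw zlex atf dugti sigva npj
Hunk 4: at line 2 remove [bqreu,npwiz] add [phqts] -> 11 lines: gzdx klrkn phqts urzt vmpg qdw zlex atf dugti sigva npj
Hunk 5: at line 2 remove [urzt,vmpg] add [gax,oibtm] -> 11 lines: gzdx klrkn phqts gax oibtm qdw zlex atf dugti sigva npj

Answer: gzdx
klrkn
phqts
gax
oibtm
qdw
zlex
atf
dugti
sigva
npj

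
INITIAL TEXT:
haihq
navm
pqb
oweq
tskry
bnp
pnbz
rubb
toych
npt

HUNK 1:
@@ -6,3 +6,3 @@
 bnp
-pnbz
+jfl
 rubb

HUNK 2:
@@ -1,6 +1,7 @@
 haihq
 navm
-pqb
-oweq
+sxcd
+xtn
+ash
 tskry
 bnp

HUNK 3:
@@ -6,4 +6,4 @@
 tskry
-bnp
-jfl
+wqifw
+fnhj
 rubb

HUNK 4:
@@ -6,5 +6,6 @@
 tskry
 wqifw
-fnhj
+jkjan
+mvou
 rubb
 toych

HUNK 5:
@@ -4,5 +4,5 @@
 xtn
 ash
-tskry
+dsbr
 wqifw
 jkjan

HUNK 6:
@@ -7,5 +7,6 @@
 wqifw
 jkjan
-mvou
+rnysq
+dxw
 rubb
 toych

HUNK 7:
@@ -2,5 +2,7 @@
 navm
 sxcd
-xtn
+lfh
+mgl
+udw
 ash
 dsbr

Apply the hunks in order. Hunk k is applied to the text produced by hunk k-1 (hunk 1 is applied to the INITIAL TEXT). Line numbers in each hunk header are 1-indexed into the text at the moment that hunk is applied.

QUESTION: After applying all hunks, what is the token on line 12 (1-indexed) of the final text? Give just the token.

Answer: dxw

Derivation:
Hunk 1: at line 6 remove [pnbz] add [jfl] -> 10 lines: haihq navm pqb oweq tskry bnp jfl rubb toych npt
Hunk 2: at line 1 remove [pqb,oweq] add [sxcd,xtn,ash] -> 11 lines: haihq navm sxcd xtn ash tskry bnp jfl rubb toych npt
Hunk 3: at line 6 remove [bnp,jfl] add [wqifw,fnhj] -> 11 lines: haihq navm sxcd xtn ash tskry wqifw fnhj rubb toych npt
Hunk 4: at line 6 remove [fnhj] add [jkjan,mvou] -> 12 lines: haihq navm sxcd xtn ash tskry wqifw jkjan mvou rubb toych npt
Hunk 5: at line 4 remove [tskry] add [dsbr] -> 12 lines: haihq navm sxcd xtn ash dsbr wqifw jkjan mvou rubb toych npt
Hunk 6: at line 7 remove [mvou] add [rnysq,dxw] -> 13 lines: haihq navm sxcd xtn ash dsbr wqifw jkjan rnysq dxw rubb toych npt
Hunk 7: at line 2 remove [xtn] add [lfh,mgl,udw] -> 15 lines: haihq navm sxcd lfh mgl udw ash dsbr wqifw jkjan rnysq dxw rubb toych npt
Final line 12: dxw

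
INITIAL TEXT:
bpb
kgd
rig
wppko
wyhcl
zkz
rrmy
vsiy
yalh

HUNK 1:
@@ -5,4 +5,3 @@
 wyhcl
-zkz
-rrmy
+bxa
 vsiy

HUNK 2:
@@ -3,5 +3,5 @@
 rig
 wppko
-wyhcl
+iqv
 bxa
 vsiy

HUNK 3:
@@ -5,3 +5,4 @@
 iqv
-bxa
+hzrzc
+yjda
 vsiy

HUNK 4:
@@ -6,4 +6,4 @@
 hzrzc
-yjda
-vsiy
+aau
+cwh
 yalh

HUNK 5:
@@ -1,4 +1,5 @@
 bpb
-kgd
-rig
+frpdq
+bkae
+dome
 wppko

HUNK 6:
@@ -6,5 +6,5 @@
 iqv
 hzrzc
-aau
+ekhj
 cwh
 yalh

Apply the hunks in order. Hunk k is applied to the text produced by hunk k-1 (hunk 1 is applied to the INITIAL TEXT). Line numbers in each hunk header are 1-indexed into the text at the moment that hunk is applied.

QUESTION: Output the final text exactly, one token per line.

Hunk 1: at line 5 remove [zkz,rrmy] add [bxa] -> 8 lines: bpb kgd rig wppko wyhcl bxa vsiy yalh
Hunk 2: at line 3 remove [wyhcl] add [iqv] -> 8 lines: bpb kgd rig wppko iqv bxa vsiy yalh
Hunk 3: at line 5 remove [bxa] add [hzrzc,yjda] -> 9 lines: bpb kgd rig wppko iqv hzrzc yjda vsiy yalh
Hunk 4: at line 6 remove [yjda,vsiy] add [aau,cwh] -> 9 lines: bpb kgd rig wppko iqv hzrzc aau cwh yalh
Hunk 5: at line 1 remove [kgd,rig] add [frpdq,bkae,dome] -> 10 lines: bpb frpdq bkae dome wppko iqv hzrzc aau cwh yalh
Hunk 6: at line 6 remove [aau] add [ekhj] -> 10 lines: bpb frpdq bkae dome wppko iqv hzrzc ekhj cwh yalh

Answer: bpb
frpdq
bkae
dome
wppko
iqv
hzrzc
ekhj
cwh
yalh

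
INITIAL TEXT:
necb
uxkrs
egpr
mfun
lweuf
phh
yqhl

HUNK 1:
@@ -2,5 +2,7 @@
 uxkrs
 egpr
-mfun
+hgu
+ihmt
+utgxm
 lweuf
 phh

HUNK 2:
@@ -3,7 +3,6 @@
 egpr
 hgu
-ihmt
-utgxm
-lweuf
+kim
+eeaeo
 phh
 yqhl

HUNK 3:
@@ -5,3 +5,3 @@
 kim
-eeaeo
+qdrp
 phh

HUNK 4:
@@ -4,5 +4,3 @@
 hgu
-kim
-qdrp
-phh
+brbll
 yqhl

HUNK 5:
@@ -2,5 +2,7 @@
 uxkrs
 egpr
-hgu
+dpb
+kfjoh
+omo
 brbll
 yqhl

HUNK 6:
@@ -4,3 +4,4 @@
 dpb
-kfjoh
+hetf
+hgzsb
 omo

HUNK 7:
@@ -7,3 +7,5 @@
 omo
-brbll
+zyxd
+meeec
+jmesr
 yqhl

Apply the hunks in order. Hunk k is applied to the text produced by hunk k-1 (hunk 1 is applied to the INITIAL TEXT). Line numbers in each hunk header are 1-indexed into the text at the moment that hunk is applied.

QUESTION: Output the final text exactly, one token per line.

Hunk 1: at line 2 remove [mfun] add [hgu,ihmt,utgxm] -> 9 lines: necb uxkrs egpr hgu ihmt utgxm lweuf phh yqhl
Hunk 2: at line 3 remove [ihmt,utgxm,lweuf] add [kim,eeaeo] -> 8 lines: necb uxkrs egpr hgu kim eeaeo phh yqhl
Hunk 3: at line 5 remove [eeaeo] add [qdrp] -> 8 lines: necb uxkrs egpr hgu kim qdrp phh yqhl
Hunk 4: at line 4 remove [kim,qdrp,phh] add [brbll] -> 6 lines: necb uxkrs egpr hgu brbll yqhl
Hunk 5: at line 2 remove [hgu] add [dpb,kfjoh,omo] -> 8 lines: necb uxkrs egpr dpb kfjoh omo brbll yqhl
Hunk 6: at line 4 remove [kfjoh] add [hetf,hgzsb] -> 9 lines: necb uxkrs egpr dpb hetf hgzsb omo brbll yqhl
Hunk 7: at line 7 remove [brbll] add [zyxd,meeec,jmesr] -> 11 lines: necb uxkrs egpr dpb hetf hgzsb omo zyxd meeec jmesr yqhl

Answer: necb
uxkrs
egpr
dpb
hetf
hgzsb
omo
zyxd
meeec
jmesr
yqhl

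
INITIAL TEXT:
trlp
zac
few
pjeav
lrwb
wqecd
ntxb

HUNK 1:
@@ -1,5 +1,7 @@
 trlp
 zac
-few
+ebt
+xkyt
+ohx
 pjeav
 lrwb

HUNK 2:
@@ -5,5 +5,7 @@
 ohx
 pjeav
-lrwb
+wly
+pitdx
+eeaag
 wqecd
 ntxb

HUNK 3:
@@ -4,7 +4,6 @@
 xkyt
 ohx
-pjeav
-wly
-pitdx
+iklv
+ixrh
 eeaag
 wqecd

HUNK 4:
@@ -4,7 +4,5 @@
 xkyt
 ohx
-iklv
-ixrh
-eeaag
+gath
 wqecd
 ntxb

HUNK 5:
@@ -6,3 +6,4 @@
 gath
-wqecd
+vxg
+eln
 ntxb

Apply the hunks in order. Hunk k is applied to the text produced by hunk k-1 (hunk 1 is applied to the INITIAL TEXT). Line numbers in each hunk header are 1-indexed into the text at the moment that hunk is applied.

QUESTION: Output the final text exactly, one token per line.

Hunk 1: at line 1 remove [few] add [ebt,xkyt,ohx] -> 9 lines: trlp zac ebt xkyt ohx pjeav lrwb wqecd ntxb
Hunk 2: at line 5 remove [lrwb] add [wly,pitdx,eeaag] -> 11 lines: trlp zac ebt xkyt ohx pjeav wly pitdx eeaag wqecd ntxb
Hunk 3: at line 4 remove [pjeav,wly,pitdx] add [iklv,ixrh] -> 10 lines: trlp zac ebt xkyt ohx iklv ixrh eeaag wqecd ntxb
Hunk 4: at line 4 remove [iklv,ixrh,eeaag] add [gath] -> 8 lines: trlp zac ebt xkyt ohx gath wqecd ntxb
Hunk 5: at line 6 remove [wqecd] add [vxg,eln] -> 9 lines: trlp zac ebt xkyt ohx gath vxg eln ntxb

Answer: trlp
zac
ebt
xkyt
ohx
gath
vxg
eln
ntxb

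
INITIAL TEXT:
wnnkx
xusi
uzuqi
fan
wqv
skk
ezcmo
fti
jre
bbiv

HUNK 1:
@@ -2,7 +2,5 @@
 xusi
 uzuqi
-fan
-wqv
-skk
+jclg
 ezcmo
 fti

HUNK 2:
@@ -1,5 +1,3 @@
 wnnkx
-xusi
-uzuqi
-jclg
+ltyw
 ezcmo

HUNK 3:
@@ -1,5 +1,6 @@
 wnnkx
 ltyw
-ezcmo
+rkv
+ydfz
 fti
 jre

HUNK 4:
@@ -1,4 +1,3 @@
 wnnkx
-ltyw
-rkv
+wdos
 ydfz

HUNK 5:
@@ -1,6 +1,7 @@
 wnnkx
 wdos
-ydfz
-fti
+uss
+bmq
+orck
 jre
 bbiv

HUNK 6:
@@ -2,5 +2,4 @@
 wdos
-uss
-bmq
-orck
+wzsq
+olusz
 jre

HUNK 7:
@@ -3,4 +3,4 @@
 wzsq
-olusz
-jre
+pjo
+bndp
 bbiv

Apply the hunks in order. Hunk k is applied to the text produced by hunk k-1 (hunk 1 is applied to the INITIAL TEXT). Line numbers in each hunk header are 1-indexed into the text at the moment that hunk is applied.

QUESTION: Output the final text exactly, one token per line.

Answer: wnnkx
wdos
wzsq
pjo
bndp
bbiv

Derivation:
Hunk 1: at line 2 remove [fan,wqv,skk] add [jclg] -> 8 lines: wnnkx xusi uzuqi jclg ezcmo fti jre bbiv
Hunk 2: at line 1 remove [xusi,uzuqi,jclg] add [ltyw] -> 6 lines: wnnkx ltyw ezcmo fti jre bbiv
Hunk 3: at line 1 remove [ezcmo] add [rkv,ydfz] -> 7 lines: wnnkx ltyw rkv ydfz fti jre bbiv
Hunk 4: at line 1 remove [ltyw,rkv] add [wdos] -> 6 lines: wnnkx wdos ydfz fti jre bbiv
Hunk 5: at line 1 remove [ydfz,fti] add [uss,bmq,orck] -> 7 lines: wnnkx wdos uss bmq orck jre bbiv
Hunk 6: at line 2 remove [uss,bmq,orck] add [wzsq,olusz] -> 6 lines: wnnkx wdos wzsq olusz jre bbiv
Hunk 7: at line 3 remove [olusz,jre] add [pjo,bndp] -> 6 lines: wnnkx wdos wzsq pjo bndp bbiv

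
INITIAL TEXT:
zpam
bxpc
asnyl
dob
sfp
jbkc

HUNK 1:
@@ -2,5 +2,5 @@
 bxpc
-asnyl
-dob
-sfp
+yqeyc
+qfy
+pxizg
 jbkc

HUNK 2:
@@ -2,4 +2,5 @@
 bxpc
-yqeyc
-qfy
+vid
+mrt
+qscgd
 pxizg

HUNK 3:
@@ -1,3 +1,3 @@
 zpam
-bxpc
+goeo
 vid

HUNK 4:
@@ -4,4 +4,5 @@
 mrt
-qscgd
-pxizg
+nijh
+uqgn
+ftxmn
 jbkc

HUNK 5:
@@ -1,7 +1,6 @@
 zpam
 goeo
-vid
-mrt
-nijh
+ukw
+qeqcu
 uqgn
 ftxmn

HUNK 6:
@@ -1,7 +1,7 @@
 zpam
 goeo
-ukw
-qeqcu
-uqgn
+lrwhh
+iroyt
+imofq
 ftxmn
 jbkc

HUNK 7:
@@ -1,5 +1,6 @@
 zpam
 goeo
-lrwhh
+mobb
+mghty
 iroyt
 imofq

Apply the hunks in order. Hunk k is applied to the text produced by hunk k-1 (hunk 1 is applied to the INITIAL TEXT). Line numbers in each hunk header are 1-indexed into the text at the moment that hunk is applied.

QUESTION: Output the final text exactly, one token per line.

Answer: zpam
goeo
mobb
mghty
iroyt
imofq
ftxmn
jbkc

Derivation:
Hunk 1: at line 2 remove [asnyl,dob,sfp] add [yqeyc,qfy,pxizg] -> 6 lines: zpam bxpc yqeyc qfy pxizg jbkc
Hunk 2: at line 2 remove [yqeyc,qfy] add [vid,mrt,qscgd] -> 7 lines: zpam bxpc vid mrt qscgd pxizg jbkc
Hunk 3: at line 1 remove [bxpc] add [goeo] -> 7 lines: zpam goeo vid mrt qscgd pxizg jbkc
Hunk 4: at line 4 remove [qscgd,pxizg] add [nijh,uqgn,ftxmn] -> 8 lines: zpam goeo vid mrt nijh uqgn ftxmn jbkc
Hunk 5: at line 1 remove [vid,mrt,nijh] add [ukw,qeqcu] -> 7 lines: zpam goeo ukw qeqcu uqgn ftxmn jbkc
Hunk 6: at line 1 remove [ukw,qeqcu,uqgn] add [lrwhh,iroyt,imofq] -> 7 lines: zpam goeo lrwhh iroyt imofq ftxmn jbkc
Hunk 7: at line 1 remove [lrwhh] add [mobb,mghty] -> 8 lines: zpam goeo mobb mghty iroyt imofq ftxmn jbkc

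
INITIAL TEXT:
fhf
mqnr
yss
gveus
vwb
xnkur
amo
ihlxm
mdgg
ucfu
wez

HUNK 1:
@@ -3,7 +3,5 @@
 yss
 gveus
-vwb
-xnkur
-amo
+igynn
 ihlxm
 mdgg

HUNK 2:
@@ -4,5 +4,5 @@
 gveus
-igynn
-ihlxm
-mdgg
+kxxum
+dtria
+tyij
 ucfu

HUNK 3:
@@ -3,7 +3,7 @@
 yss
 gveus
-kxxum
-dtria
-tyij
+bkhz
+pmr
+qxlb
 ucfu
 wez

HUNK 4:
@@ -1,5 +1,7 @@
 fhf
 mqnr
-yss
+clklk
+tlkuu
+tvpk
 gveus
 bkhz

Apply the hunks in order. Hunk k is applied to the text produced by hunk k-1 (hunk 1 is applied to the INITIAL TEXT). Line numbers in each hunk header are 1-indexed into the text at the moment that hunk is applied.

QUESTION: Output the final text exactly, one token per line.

Answer: fhf
mqnr
clklk
tlkuu
tvpk
gveus
bkhz
pmr
qxlb
ucfu
wez

Derivation:
Hunk 1: at line 3 remove [vwb,xnkur,amo] add [igynn] -> 9 lines: fhf mqnr yss gveus igynn ihlxm mdgg ucfu wez
Hunk 2: at line 4 remove [igynn,ihlxm,mdgg] add [kxxum,dtria,tyij] -> 9 lines: fhf mqnr yss gveus kxxum dtria tyij ucfu wez
Hunk 3: at line 3 remove [kxxum,dtria,tyij] add [bkhz,pmr,qxlb] -> 9 lines: fhf mqnr yss gveus bkhz pmr qxlb ucfu wez
Hunk 4: at line 1 remove [yss] add [clklk,tlkuu,tvpk] -> 11 lines: fhf mqnr clklk tlkuu tvpk gveus bkhz pmr qxlb ucfu wez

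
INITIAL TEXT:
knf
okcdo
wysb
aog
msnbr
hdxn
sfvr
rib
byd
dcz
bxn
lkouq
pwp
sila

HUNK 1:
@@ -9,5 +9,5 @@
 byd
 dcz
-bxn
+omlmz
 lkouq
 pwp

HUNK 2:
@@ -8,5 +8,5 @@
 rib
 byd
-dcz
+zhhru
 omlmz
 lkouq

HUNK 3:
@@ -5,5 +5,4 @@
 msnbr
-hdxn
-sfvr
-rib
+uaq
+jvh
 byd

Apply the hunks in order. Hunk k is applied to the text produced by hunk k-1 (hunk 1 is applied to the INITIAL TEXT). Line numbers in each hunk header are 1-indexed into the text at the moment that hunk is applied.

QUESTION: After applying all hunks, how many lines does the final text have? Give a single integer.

Answer: 13

Derivation:
Hunk 1: at line 9 remove [bxn] add [omlmz] -> 14 lines: knf okcdo wysb aog msnbr hdxn sfvr rib byd dcz omlmz lkouq pwp sila
Hunk 2: at line 8 remove [dcz] add [zhhru] -> 14 lines: knf okcdo wysb aog msnbr hdxn sfvr rib byd zhhru omlmz lkouq pwp sila
Hunk 3: at line 5 remove [hdxn,sfvr,rib] add [uaq,jvh] -> 13 lines: knf okcdo wysb aog msnbr uaq jvh byd zhhru omlmz lkouq pwp sila
Final line count: 13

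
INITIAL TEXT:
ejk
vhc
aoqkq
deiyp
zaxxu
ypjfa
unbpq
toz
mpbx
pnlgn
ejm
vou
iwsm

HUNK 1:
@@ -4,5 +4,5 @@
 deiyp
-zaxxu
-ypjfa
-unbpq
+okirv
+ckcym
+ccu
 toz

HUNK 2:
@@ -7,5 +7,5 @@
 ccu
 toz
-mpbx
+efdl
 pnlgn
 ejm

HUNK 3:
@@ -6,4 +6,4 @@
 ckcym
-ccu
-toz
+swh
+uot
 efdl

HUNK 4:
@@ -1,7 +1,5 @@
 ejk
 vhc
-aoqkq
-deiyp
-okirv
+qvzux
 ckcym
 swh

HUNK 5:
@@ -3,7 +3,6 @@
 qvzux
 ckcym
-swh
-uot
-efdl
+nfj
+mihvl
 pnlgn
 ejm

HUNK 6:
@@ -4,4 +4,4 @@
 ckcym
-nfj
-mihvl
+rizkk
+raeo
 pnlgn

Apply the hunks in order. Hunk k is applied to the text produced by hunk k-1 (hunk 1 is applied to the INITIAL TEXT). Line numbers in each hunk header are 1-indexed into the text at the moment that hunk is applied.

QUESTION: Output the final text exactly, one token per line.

Hunk 1: at line 4 remove [zaxxu,ypjfa,unbpq] add [okirv,ckcym,ccu] -> 13 lines: ejk vhc aoqkq deiyp okirv ckcym ccu toz mpbx pnlgn ejm vou iwsm
Hunk 2: at line 7 remove [mpbx] add [efdl] -> 13 lines: ejk vhc aoqkq deiyp okirv ckcym ccu toz efdl pnlgn ejm vou iwsm
Hunk 3: at line 6 remove [ccu,toz] add [swh,uot] -> 13 lines: ejk vhc aoqkq deiyp okirv ckcym swh uot efdl pnlgn ejm vou iwsm
Hunk 4: at line 1 remove [aoqkq,deiyp,okirv] add [qvzux] -> 11 lines: ejk vhc qvzux ckcym swh uot efdl pnlgn ejm vou iwsm
Hunk 5: at line 3 remove [swh,uot,efdl] add [nfj,mihvl] -> 10 lines: ejk vhc qvzux ckcym nfj mihvl pnlgn ejm vou iwsm
Hunk 6: at line 4 remove [nfj,mihvl] add [rizkk,raeo] -> 10 lines: ejk vhc qvzux ckcym rizkk raeo pnlgn ejm vou iwsm

Answer: ejk
vhc
qvzux
ckcym
rizkk
raeo
pnlgn
ejm
vou
iwsm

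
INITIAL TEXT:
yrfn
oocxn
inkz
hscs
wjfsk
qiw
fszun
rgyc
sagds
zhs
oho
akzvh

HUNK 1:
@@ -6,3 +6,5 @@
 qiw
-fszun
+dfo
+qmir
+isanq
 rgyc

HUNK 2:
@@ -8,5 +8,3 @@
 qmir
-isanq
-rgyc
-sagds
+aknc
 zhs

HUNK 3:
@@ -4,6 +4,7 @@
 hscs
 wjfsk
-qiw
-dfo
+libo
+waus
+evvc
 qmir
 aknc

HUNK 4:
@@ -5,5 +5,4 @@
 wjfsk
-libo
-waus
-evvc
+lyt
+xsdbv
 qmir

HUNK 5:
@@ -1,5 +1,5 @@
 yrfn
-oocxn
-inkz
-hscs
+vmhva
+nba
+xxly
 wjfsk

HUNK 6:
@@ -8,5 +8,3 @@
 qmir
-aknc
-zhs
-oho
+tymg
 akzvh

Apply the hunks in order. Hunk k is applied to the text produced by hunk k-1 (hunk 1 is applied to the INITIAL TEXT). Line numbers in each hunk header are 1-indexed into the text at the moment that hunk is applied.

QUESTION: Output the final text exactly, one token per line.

Hunk 1: at line 6 remove [fszun] add [dfo,qmir,isanq] -> 14 lines: yrfn oocxn inkz hscs wjfsk qiw dfo qmir isanq rgyc sagds zhs oho akzvh
Hunk 2: at line 8 remove [isanq,rgyc,sagds] add [aknc] -> 12 lines: yrfn oocxn inkz hscs wjfsk qiw dfo qmir aknc zhs oho akzvh
Hunk 3: at line 4 remove [qiw,dfo] add [libo,waus,evvc] -> 13 lines: yrfn oocxn inkz hscs wjfsk libo waus evvc qmir aknc zhs oho akzvh
Hunk 4: at line 5 remove [libo,waus,evvc] add [lyt,xsdbv] -> 12 lines: yrfn oocxn inkz hscs wjfsk lyt xsdbv qmir aknc zhs oho akzvh
Hunk 5: at line 1 remove [oocxn,inkz,hscs] add [vmhva,nba,xxly] -> 12 lines: yrfn vmhva nba xxly wjfsk lyt xsdbv qmir aknc zhs oho akzvh
Hunk 6: at line 8 remove [aknc,zhs,oho] add [tymg] -> 10 lines: yrfn vmhva nba xxly wjfsk lyt xsdbv qmir tymg akzvh

Answer: yrfn
vmhva
nba
xxly
wjfsk
lyt
xsdbv
qmir
tymg
akzvh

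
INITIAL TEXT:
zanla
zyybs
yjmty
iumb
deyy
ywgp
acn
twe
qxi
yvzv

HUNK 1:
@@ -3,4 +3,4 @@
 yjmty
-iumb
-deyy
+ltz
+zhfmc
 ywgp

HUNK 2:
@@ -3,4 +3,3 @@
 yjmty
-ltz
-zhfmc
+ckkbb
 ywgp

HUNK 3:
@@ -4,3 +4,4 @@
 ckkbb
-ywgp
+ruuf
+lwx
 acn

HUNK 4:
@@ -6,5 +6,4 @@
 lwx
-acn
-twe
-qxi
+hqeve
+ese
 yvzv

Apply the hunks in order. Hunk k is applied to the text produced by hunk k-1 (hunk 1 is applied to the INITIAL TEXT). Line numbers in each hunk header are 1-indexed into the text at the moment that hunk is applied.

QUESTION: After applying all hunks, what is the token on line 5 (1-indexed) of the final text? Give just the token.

Hunk 1: at line 3 remove [iumb,deyy] add [ltz,zhfmc] -> 10 lines: zanla zyybs yjmty ltz zhfmc ywgp acn twe qxi yvzv
Hunk 2: at line 3 remove [ltz,zhfmc] add [ckkbb] -> 9 lines: zanla zyybs yjmty ckkbb ywgp acn twe qxi yvzv
Hunk 3: at line 4 remove [ywgp] add [ruuf,lwx] -> 10 lines: zanla zyybs yjmty ckkbb ruuf lwx acn twe qxi yvzv
Hunk 4: at line 6 remove [acn,twe,qxi] add [hqeve,ese] -> 9 lines: zanla zyybs yjmty ckkbb ruuf lwx hqeve ese yvzv
Final line 5: ruuf

Answer: ruuf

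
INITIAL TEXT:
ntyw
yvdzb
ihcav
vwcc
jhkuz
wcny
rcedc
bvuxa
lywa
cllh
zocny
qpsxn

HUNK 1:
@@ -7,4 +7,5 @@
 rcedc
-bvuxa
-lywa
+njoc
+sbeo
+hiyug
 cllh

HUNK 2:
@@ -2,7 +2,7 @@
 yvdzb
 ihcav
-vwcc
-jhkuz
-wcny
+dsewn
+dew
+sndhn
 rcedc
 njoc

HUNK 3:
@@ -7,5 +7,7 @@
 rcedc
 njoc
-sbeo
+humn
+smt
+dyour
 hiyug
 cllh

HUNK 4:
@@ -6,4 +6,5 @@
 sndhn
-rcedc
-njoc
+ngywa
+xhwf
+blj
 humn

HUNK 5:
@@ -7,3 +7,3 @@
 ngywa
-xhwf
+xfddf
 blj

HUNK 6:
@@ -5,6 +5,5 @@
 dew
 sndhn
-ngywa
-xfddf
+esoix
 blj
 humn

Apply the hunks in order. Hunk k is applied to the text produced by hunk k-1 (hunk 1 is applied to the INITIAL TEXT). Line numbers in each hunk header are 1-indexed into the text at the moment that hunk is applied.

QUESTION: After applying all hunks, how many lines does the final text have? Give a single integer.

Hunk 1: at line 7 remove [bvuxa,lywa] add [njoc,sbeo,hiyug] -> 13 lines: ntyw yvdzb ihcav vwcc jhkuz wcny rcedc njoc sbeo hiyug cllh zocny qpsxn
Hunk 2: at line 2 remove [vwcc,jhkuz,wcny] add [dsewn,dew,sndhn] -> 13 lines: ntyw yvdzb ihcav dsewn dew sndhn rcedc njoc sbeo hiyug cllh zocny qpsxn
Hunk 3: at line 7 remove [sbeo] add [humn,smt,dyour] -> 15 lines: ntyw yvdzb ihcav dsewn dew sndhn rcedc njoc humn smt dyour hiyug cllh zocny qpsxn
Hunk 4: at line 6 remove [rcedc,njoc] add [ngywa,xhwf,blj] -> 16 lines: ntyw yvdzb ihcav dsewn dew sndhn ngywa xhwf blj humn smt dyour hiyug cllh zocny qpsxn
Hunk 5: at line 7 remove [xhwf] add [xfddf] -> 16 lines: ntyw yvdzb ihcav dsewn dew sndhn ngywa xfddf blj humn smt dyour hiyug cllh zocny qpsxn
Hunk 6: at line 5 remove [ngywa,xfddf] add [esoix] -> 15 lines: ntyw yvdzb ihcav dsewn dew sndhn esoix blj humn smt dyour hiyug cllh zocny qpsxn
Final line count: 15

Answer: 15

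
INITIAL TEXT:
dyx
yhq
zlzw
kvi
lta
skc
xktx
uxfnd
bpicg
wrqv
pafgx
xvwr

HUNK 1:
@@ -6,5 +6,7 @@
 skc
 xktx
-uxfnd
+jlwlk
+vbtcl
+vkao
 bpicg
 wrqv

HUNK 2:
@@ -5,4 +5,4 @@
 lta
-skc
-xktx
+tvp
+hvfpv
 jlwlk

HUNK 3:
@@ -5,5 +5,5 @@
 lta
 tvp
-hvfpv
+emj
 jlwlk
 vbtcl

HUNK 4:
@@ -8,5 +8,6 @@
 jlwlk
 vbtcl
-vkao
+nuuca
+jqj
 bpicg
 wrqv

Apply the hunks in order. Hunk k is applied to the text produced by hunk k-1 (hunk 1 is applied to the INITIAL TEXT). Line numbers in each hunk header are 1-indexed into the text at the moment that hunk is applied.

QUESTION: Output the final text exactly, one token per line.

Hunk 1: at line 6 remove [uxfnd] add [jlwlk,vbtcl,vkao] -> 14 lines: dyx yhq zlzw kvi lta skc xktx jlwlk vbtcl vkao bpicg wrqv pafgx xvwr
Hunk 2: at line 5 remove [skc,xktx] add [tvp,hvfpv] -> 14 lines: dyx yhq zlzw kvi lta tvp hvfpv jlwlk vbtcl vkao bpicg wrqv pafgx xvwr
Hunk 3: at line 5 remove [hvfpv] add [emj] -> 14 lines: dyx yhq zlzw kvi lta tvp emj jlwlk vbtcl vkao bpicg wrqv pafgx xvwr
Hunk 4: at line 8 remove [vkao] add [nuuca,jqj] -> 15 lines: dyx yhq zlzw kvi lta tvp emj jlwlk vbtcl nuuca jqj bpicg wrqv pafgx xvwr

Answer: dyx
yhq
zlzw
kvi
lta
tvp
emj
jlwlk
vbtcl
nuuca
jqj
bpicg
wrqv
pafgx
xvwr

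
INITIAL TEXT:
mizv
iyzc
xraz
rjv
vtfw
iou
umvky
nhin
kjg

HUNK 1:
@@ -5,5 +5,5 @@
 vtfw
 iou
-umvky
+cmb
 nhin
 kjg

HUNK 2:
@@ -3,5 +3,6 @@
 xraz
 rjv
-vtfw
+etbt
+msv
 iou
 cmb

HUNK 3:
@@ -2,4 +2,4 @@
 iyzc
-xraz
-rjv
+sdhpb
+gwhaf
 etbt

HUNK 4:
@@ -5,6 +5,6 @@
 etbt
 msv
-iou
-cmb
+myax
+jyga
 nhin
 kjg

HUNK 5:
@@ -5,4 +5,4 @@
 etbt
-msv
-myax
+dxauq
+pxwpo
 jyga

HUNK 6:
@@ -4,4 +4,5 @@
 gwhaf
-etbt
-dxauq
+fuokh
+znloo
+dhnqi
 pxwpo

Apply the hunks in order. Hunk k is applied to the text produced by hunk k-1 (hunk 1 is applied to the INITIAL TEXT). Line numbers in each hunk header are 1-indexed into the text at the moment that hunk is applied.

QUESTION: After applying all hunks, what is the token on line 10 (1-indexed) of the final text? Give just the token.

Hunk 1: at line 5 remove [umvky] add [cmb] -> 9 lines: mizv iyzc xraz rjv vtfw iou cmb nhin kjg
Hunk 2: at line 3 remove [vtfw] add [etbt,msv] -> 10 lines: mizv iyzc xraz rjv etbt msv iou cmb nhin kjg
Hunk 3: at line 2 remove [xraz,rjv] add [sdhpb,gwhaf] -> 10 lines: mizv iyzc sdhpb gwhaf etbt msv iou cmb nhin kjg
Hunk 4: at line 5 remove [iou,cmb] add [myax,jyga] -> 10 lines: mizv iyzc sdhpb gwhaf etbt msv myax jyga nhin kjg
Hunk 5: at line 5 remove [msv,myax] add [dxauq,pxwpo] -> 10 lines: mizv iyzc sdhpb gwhaf etbt dxauq pxwpo jyga nhin kjg
Hunk 6: at line 4 remove [etbt,dxauq] add [fuokh,znloo,dhnqi] -> 11 lines: mizv iyzc sdhpb gwhaf fuokh znloo dhnqi pxwpo jyga nhin kjg
Final line 10: nhin

Answer: nhin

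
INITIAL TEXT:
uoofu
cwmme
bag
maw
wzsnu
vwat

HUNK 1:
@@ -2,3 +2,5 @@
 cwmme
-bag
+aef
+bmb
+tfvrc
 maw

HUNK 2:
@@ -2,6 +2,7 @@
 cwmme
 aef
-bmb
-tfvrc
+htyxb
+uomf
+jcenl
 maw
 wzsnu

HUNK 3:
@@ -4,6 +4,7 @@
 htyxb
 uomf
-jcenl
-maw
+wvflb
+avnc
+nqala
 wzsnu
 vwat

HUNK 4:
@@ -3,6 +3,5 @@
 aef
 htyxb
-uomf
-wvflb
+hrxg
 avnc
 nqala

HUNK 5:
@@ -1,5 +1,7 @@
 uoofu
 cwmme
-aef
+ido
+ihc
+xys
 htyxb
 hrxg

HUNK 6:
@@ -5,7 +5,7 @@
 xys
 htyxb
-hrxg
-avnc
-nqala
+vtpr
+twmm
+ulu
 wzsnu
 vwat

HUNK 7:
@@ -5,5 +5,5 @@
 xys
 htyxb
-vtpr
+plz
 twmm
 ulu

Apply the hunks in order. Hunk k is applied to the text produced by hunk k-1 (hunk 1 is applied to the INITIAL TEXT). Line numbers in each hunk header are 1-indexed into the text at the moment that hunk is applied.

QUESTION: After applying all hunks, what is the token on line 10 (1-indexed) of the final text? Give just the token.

Answer: wzsnu

Derivation:
Hunk 1: at line 2 remove [bag] add [aef,bmb,tfvrc] -> 8 lines: uoofu cwmme aef bmb tfvrc maw wzsnu vwat
Hunk 2: at line 2 remove [bmb,tfvrc] add [htyxb,uomf,jcenl] -> 9 lines: uoofu cwmme aef htyxb uomf jcenl maw wzsnu vwat
Hunk 3: at line 4 remove [jcenl,maw] add [wvflb,avnc,nqala] -> 10 lines: uoofu cwmme aef htyxb uomf wvflb avnc nqala wzsnu vwat
Hunk 4: at line 3 remove [uomf,wvflb] add [hrxg] -> 9 lines: uoofu cwmme aef htyxb hrxg avnc nqala wzsnu vwat
Hunk 5: at line 1 remove [aef] add [ido,ihc,xys] -> 11 lines: uoofu cwmme ido ihc xys htyxb hrxg avnc nqala wzsnu vwat
Hunk 6: at line 5 remove [hrxg,avnc,nqala] add [vtpr,twmm,ulu] -> 11 lines: uoofu cwmme ido ihc xys htyxb vtpr twmm ulu wzsnu vwat
Hunk 7: at line 5 remove [vtpr] add [plz] -> 11 lines: uoofu cwmme ido ihc xys htyxb plz twmm ulu wzsnu vwat
Final line 10: wzsnu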